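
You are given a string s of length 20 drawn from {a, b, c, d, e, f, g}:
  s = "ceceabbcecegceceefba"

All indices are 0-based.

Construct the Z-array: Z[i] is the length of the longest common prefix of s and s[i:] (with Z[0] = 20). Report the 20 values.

[20, 0, 2, 0, 0, 0, 0, 4, 0, 2, 0, 0, 4, 0, 2, 0, 0, 0, 0, 0]

Z[0]=20
i=1: i≥r, start 0; Z[1]=0
i=2: i≥r, start 0; Z[2]=2 grow→box=[2,4)
i=3: min(r-i=1, Z[1]=0)=0; Z[3]=0
i=4: i≥r, start 0; Z[4]=0
i=5: i≥r, start 0; Z[5]=0
i=6: i≥r, start 0; Z[6]=0
i=7: i≥r, start 0; Z[7]=4 grow→box=[7,11)
i=8: min(r-i=3, Z[1]=0)=0; Z[8]=0
i=9: min(r-i=2, Z[2]=2)=2; Z[9]=2
i=10: min(r-i=1, Z[3]=0)=0; Z[10]=0
i=11: i≥r, start 0; Z[11]=0
i=12: i≥r, start 0; Z[12]=4 grow→box=[12,16)
i=13: min(r-i=3, Z[1]=0)=0; Z[13]=0
i=14: min(r-i=2, Z[2]=2)=2; Z[14]=2
i=15: min(r-i=1, Z[3]=0)=0; Z[15]=0
i=16: i≥r, start 0; Z[16]=0
i=17: i≥r, start 0; Z[17]=0
i=18: i≥r, start 0; Z[18]=0
i=19: i≥r, start 0; Z[19]=0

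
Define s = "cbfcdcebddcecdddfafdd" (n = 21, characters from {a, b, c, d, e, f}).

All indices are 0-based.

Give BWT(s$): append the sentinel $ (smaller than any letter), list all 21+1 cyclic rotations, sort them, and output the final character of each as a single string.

dfec$fedddcdfbcddccdba

rank  rotation                last
    0  $cbfcdcebddcecdddfafdd  d
    1  afdd$cbfcdcebddcecdddf  f
    2  bddcecdddfafdd$cbfcdce  e
    3  bfcdcebddcecdddfafdd$c  c
    4  cbfcdcebddcecdddfafdd$  $
    5  cdcebddcecdddfafdd$cbf  f
    6  cdddfafdd$cbfcdcebddce  e
    7  cebddcecdddfafdd$cbfcd  d
    8  cecdddfafdd$cbfcdcebdd  d
    9  d$cbfcdcebddcecdddfafd  d
   10  dcebddcecdddfafdd$cbfc  c
   11  dcecdddfafdd$cbfcdcebd  d
   12  dd$cbfcdcebddcecdddfaf  f
   13  ddcecdddfafdd$cbfcdceb  b
   14  dddfafdd$cbfcdcebddcec  c
   15  ddfafdd$cbfcdcebddcecd  d
   16  dfafdd$cbfcdcebddcecdd  d
   17  ebddcecdddfafdd$cbfcdc  c
   18  ecdddfafdd$cbfcdcebddc  c
   19  fafdd$cbfcdcebddcecddd  d
   20  fcdcebddcecdddfafdd$cb  b
   21  fdd$cbfcdcebddcecdddfa  a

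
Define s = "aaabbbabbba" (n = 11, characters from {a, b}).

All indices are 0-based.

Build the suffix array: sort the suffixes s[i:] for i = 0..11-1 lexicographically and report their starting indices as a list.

rank | idx | suffix
   0 |  10 | a
   1 |   0 | aaabbbabbba
   2 |   1 | aabbbabbba
   3 |   6 | abbba
   4 |   2 | abbbabbba
   5 |   9 | ba
   6 |   5 | babbba
   7 |   8 | bba
   8 |   4 | bbabbba
   9 |   7 | bbba
  10 |   3 | bbbabbba

[10, 0, 1, 6, 2, 9, 5, 8, 4, 7, 3]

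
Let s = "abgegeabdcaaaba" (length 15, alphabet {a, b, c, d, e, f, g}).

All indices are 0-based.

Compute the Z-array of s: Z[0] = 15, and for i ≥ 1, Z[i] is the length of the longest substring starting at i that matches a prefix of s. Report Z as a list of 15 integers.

[15, 0, 0, 0, 0, 0, 2, 0, 0, 0, 1, 1, 2, 0, 1]

Z[0]=15
i=1: outside box; Z[1]=0
i=2: outside box; Z[2]=0
i=3: outside box; Z[3]=0
i=4: outside box; Z[4]=0
i=5: outside box; Z[5]=0
i=6: outside box; Z[6]=2 grow→box=[6,8)
i=7: min(r-i=1, Z[1]=0)=0; Z[7]=0
i=8: outside box; Z[8]=0
i=9: outside box; Z[9]=0
i=10: outside box; Z[10]=1 grow→box=[10,11)
i=11: outside box; Z[11]=1 grow→box=[11,12)
i=12: outside box; Z[12]=2 grow→box=[12,14)
i=13: min(r-i=1, Z[1]=0)=0; Z[13]=0
i=14: outside box; Z[14]=1 grow→box=[14,15)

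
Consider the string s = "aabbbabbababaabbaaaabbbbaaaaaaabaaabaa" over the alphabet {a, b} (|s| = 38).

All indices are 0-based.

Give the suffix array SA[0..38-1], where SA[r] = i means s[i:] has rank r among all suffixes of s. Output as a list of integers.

rank | idx | suffix
   0 |  37 | a
   1 |  36 | aa
   2 |  24 | aaaaaaabaaabaa
   3 |  25 | aaaaaabaaabaa
   4 |  26 | aaaaabaaabaa
   5 |  27 | aaaabaaabaa
   6 |  16 | aaaabbbbaaaaaaabaaabaa
   7 |  32 | aaabaa
   8 |  28 | aaabaaabaa
   9 |  17 | aaabbbbaaaaaaabaaabaa
  10 |  33 | aabaa
  11 |  29 | aabaaabaa
  12 |  12 | aabbaaaabbbbaaaaaaabaaabaa
  13 |   0 | aabbbabbababaabbaaaabbbbaaaaaaabaaabaa
  14 |  18 | aabbbbaaaaaaabaaabaa
  15 |  34 | abaa
  16 |  30 | abaaabaa
  17 |  10 | abaabbaaaabbbbaaaaaaabaaabaa
  18 |   8 | ababaabbaaaabbbbaaaaaaabaaabaa
  19 |  13 | abbaaaabbbbaaaaaaabaaabaa
  20 |   5 | abbababaabbaaaabbbbaaaaaaabaaabaa
  21 |   1 | abbbabbababaabbaaaabbbbaaaaaaabaaabaa
  22 |  19 | abbbbaaaaaaabaaabaa
  23 |  35 | baa
  24 |  23 | baaaaaaabaaabaa
  25 |  15 | baaaabbbbaaaaaaabaaabaa
  26 |  31 | baaabaa
  27 |  11 | baabbaaaabbbbaaaaaaabaaabaa
  28 |   9 | babaabbaaaabbbbaaaaaaabaaabaa
  29 |   7 | bababaabbaaaabbbbaaaaaaabaaabaa
  30 |   4 | babbababaabbaaaabbbbaaaaaaabaaabaa
  31 |  22 | bbaaaaaaabaaabaa
  32 |  14 | bbaaaabbbbaaaaaaabaaabaa
  33 |   6 | bbababaabbaaaabbbbaaaaaaabaaabaa
  34 |   3 | bbabbababaabbaaaabbbbaaaaaaabaaabaa
  35 |  21 | bbbaaaaaaabaaabaa
  36 |   2 | bbbabbababaabbaaaabbbbaaaaaaabaaabaa
  37 |  20 | bbbbaaaaaaabaaabaa

[37, 36, 24, 25, 26, 27, 16, 32, 28, 17, 33, 29, 12, 0, 18, 34, 30, 10, 8, 13, 5, 1, 19, 35, 23, 15, 31, 11, 9, 7, 4, 22, 14, 6, 3, 21, 2, 20]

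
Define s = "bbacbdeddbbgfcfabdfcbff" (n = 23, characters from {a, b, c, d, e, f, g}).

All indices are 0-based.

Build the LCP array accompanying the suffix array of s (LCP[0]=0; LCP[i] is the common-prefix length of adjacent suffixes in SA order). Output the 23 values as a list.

[0, 1, 0, 1, 2, 1, 2, 1, 1, 0, 2, 1, 0, 1, 1, 1, 0, 0, 1, 1, 2, 1, 0]

sorted suffixes:
  #0 SA[0]=15  'abdfcbff'
  #1 SA[1]=2  'acbdeddbbgfcfabdfcbff'
  #2 SA[2]=1  'bacbdeddbbgfcfabdfcbff'
  #3 SA[3]=0  'bbacbdeddbbgfcfabdfcbff'
  #4 SA[4]=9  'bbgfcfabdfcbff'
  #5 SA[5]=4  'bdeddbbgfcfabdfcbff'
  #6 SA[6]=16  'bdfcbff'
  #7 SA[7]=20  'bff'
  #8 SA[8]=10  'bgfcfabdfcbff'
  #9 SA[9]=3  'cbdeddbbgfcfabdfcbff'
  #10 SA[10]=19  'cbff'
  #11 SA[11]=13  'cfabdfcbff'
  #12 SA[12]=8  'dbbgfcfabdfcbff'
  #13 SA[13]=7  'ddbbgfcfabdfcbff'
  #14 SA[14]=5  'deddbbgfcfabdfcbff'
  #15 SA[15]=17  'dfcbff'
  #16 SA[16]=6  'eddbbgfcfabdfcbff'
  #17 SA[17]=22  'f'
  #18 SA[18]=14  'fabdfcbff'
  #19 SA[19]=18  'fcbff'
  #20 SA[20]=12  'fcfabdfcbff'
  #21 SA[21]=21  'ff'
  #22 SA[22]=11  'gfcfabdfcbff'

SA = [15, 2, 1, 0, 9, 4, 16, 20, 10, 3, 19, 13, 8, 7, 5, 17, 6, 22, 14, 18, 12, 21, 11]
rank  pair      lcp
   1  s[15:],s[2:]  1  'a'
   2  s[2:],s[1:]  0  ''
   3  s[1:],s[0:]  1  'b'
   4  s[0:],s[9:]  2  'bb'
   5  s[9:],s[4:]  1  'b'
   6  s[4:],s[16:]  2  'bd'
   7  s[16:],s[20:]  1  'b'
   8  s[20:],s[10:]  1  'b'
   9  s[10:],s[3:]  0  ''
  10  s[3:],s[19:]  2  'cb'
  11  s[19:],s[13:]  1  'c'
  12  s[13:],s[8:]  0  ''
  13  s[8:],s[7:]  1  'd'
  14  s[7:],s[5:]  1  'd'
  15  s[5:],s[17:]  1  'd'
  16  s[17:],s[6:]  0  ''
  17  s[6:],s[22:]  0  ''
  18  s[22:],s[14:]  1  'f'
  19  s[14:],s[18:]  1  'f'
  20  s[18:],s[12:]  2  'fc'
  21  s[12:],s[21:]  1  'f'
  22  s[21:],s[11:]  0  ''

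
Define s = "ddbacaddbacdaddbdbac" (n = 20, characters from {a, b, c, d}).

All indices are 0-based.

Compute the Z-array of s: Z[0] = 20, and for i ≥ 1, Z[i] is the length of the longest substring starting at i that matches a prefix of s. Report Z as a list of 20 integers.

Z[0]=20
i=1: fresh scan; Z[1]=1 scan→box=[1,2)
i=2: fresh scan; Z[2]=0
i=3: fresh scan; Z[3]=0
i=4: fresh scan; Z[4]=0
i=5: fresh scan; Z[5]=0
i=6: fresh scan; Z[6]=5 scan→box=[6,11)
i=7: min(r-i=4, Z[1]=1)=1; Z[7]=1
i=8: min(r-i=3, Z[2]=0)=0; Z[8]=0
i=9: min(r-i=2, Z[3]=0)=0; Z[9]=0
i=10: min(r-i=1, Z[4]=0)=0; Z[10]=0
i=11: fresh scan; Z[11]=1 scan→box=[11,12)
i=12: fresh scan; Z[12]=0
i=13: fresh scan; Z[13]=3 scan→box=[13,16)
i=14: min(r-i=2, Z[1]=1)=1; Z[14]=1
i=15: min(r-i=1, Z[2]=0)=0; Z[15]=0
i=16: fresh scan; Z[16]=1 scan→box=[16,17)
i=17: fresh scan; Z[17]=0
i=18: fresh scan; Z[18]=0
i=19: fresh scan; Z[19]=0

[20, 1, 0, 0, 0, 0, 5, 1, 0, 0, 0, 1, 0, 3, 1, 0, 1, 0, 0, 0]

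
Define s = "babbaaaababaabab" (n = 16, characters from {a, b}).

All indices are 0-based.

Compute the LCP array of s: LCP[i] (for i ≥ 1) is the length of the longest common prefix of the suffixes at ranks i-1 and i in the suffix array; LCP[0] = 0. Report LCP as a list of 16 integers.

[0, 3, 2, 5, 1, 2, 3, 4, 2, 0, 1, 3, 2, 3, 3, 1]

sorted suffixes:
  #0 SA[0]=4  'aaaababaabab'
  #1 SA[1]=5  'aaababaabab'
  #2 SA[2]=11  'aabab'
  #3 SA[3]=6  'aababaabab'
  #4 SA[4]=14  'ab'
  #5 SA[5]=9  'abaabab'
  #6 SA[6]=12  'abab'
  #7 SA[7]=7  'ababaabab'
  #8 SA[8]=1  'abbaaaababaabab'
  #9 SA[9]=15  'b'
  #10 SA[10]=3  'baaaababaabab'
  #11 SA[11]=10  'baabab'
  #12 SA[12]=13  'bab'
  #13 SA[13]=8  'babaabab'
  #14 SA[14]=0  'babbaaaababaabab'
  #15 SA[15]=2  'bbaaaababaabab'

SA = [4, 5, 11, 6, 14, 9, 12, 7, 1, 15, 3, 10, 13, 8, 0, 2]
[i] adj suffixes → lcp
  [1] 4/5 → 3 ('aaa')
  [2] 5/11 → 2 ('aa')
  [3] 11/6 → 5 ('aabab')
  [4] 6/14 → 1 ('a')
  [5] 14/9 → 2 ('ab')
  [6] 9/12 → 3 ('aba')
  [7] 12/7 → 4 ('abab')
  [8] 7/1 → 2 ('ab')
  [9] 1/15 → 0 ('')
  [10] 15/3 → 1 ('b')
  [11] 3/10 → 3 ('baa')
  [12] 10/13 → 2 ('ba')
  [13] 13/8 → 3 ('bab')
  [14] 8/0 → 3 ('bab')
  [15] 0/2 → 1 ('b')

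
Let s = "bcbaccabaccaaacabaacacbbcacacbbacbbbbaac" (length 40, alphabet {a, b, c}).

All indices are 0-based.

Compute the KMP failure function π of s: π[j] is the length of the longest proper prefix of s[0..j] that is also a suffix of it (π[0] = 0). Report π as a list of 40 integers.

[0, 0, 1, 0, 0, 0, 0, 1, 0, 0, 0, 0, 0, 0, 0, 0, 1, 0, 0, 0, 0, 0, 1, 1, 2, 0, 0, 0, 0, 1, 1, 0, 0, 1, 1, 1, 1, 0, 0, 0]

π[0] = 0
j=1 s[j]='c': π[1]=0 (border '')
j=2 s[j]='b': π[2]=1 (border 'b')
j=3 s[j]='a': k: 1→0; π[3]=0 (border '')
j=4 s[j]='c': π[4]=0 (border '')
j=5 s[j]='c': π[5]=0 (border '')
j=6 s[j]='a': π[6]=0 (border '')
j=7 s[j]='b': π[7]=1 (border 'b')
j=8 s[j]='a': k: 1→0; π[8]=0 (border '')
j=9 s[j]='c': π[9]=0 (border '')
j=10 s[j]='c': π[10]=0 (border '')
j=11 s[j]='a': π[11]=0 (border '')
j=12 s[j]='a': π[12]=0 (border '')
j=13 s[j]='a': π[13]=0 (border '')
j=14 s[j]='c': π[14]=0 (border '')
j=15 s[j]='a': π[15]=0 (border '')
j=16 s[j]='b': π[16]=1 (border 'b')
j=17 s[j]='a': k: 1→0; π[17]=0 (border '')
j=18 s[j]='a': π[18]=0 (border '')
j=19 s[j]='c': π[19]=0 (border '')
j=20 s[j]='a': π[20]=0 (border '')
j=21 s[j]='c': π[21]=0 (border '')
j=22 s[j]='b': π[22]=1 (border 'b')
j=23 s[j]='b': k: 1→0; π[23]=1 (border 'b')
j=24 s[j]='c': π[24]=2 (border 'bc')
j=25 s[j]='a': k: 2→0; π[25]=0 (border '')
j=26 s[j]='c': π[26]=0 (border '')
j=27 s[j]='a': π[27]=0 (border '')
j=28 s[j]='c': π[28]=0 (border '')
j=29 s[j]='b': π[29]=1 (border 'b')
j=30 s[j]='b': k: 1→0; π[30]=1 (border 'b')
j=31 s[j]='a': k: 1→0; π[31]=0 (border '')
j=32 s[j]='c': π[32]=0 (border '')
j=33 s[j]='b': π[33]=1 (border 'b')
j=34 s[j]='b': k: 1→0; π[34]=1 (border 'b')
j=35 s[j]='b': k: 1→0; π[35]=1 (border 'b')
j=36 s[j]='b': k: 1→0; π[36]=1 (border 'b')
j=37 s[j]='a': k: 1→0; π[37]=0 (border '')
j=38 s[j]='a': π[38]=0 (border '')
j=39 s[j]='c': π[39]=0 (border '')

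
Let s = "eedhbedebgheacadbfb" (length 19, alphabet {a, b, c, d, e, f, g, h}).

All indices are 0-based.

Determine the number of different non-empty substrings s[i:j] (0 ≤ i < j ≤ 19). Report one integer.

rank | idx | suffix
   0 |  12 | acadbfb
   1 |  14 | adbfb
   2 |  18 | b
   3 |   4 | bedebgheacadbfb
   4 |  16 | bfb
   5 |   8 | bgheacadbfb
   6 |  13 | cadbfb
   7 |  15 | dbfb
   8 |   6 | debgheacadbfb
   9 |   2 | dhbedebgheacadbfb
  10 |  11 | eacadbfb
  11 |   7 | ebgheacadbfb
  12 |   5 | edebgheacadbfb
  13 |   1 | edhbedebgheacadbfb
  14 |   0 | eedhbedebgheacadbfb
  15 |  17 | fb
  16 |   9 | gheacadbfb
  17 |   3 | hbedebgheacadbfb
  18 |  10 | heacadbfb

SA = [12, 14, 18, 4, 16, 8, 13, 15, 6, 2, 11, 7, 5, 1, 0, 17, 9, 3, 10]
rank  pair      lcp
   1  s[12:],s[14:]  1  'a'
   2  s[14:],s[18:]  0  ''
   3  s[18:],s[4:]  1  'b'
   4  s[4:],s[16:]  1  'b'
   5  s[16:],s[8:]  1  'b'
   6  s[8:],s[13:]  0  ''
   7  s[13:],s[15:]  0  ''
   8  s[15:],s[6:]  1  'd'
   9  s[6:],s[2:]  1  'd'
  10  s[2:],s[11:]  0  ''
  11  s[11:],s[7:]  1  'e'
  12  s[7:],s[5:]  1  'e'
  13  s[5:],s[1:]  2  'ed'
  14  s[1:],s[0:]  1  'e'
  15  s[0:],s[17:]  0  ''
  16  s[17:],s[9:]  0  ''
  17  s[9:],s[3:]  0  ''
  18  s[3:],s[10:]  1  'h'

n(n+1)/2 = 19·20/2 = 190
Σ LCP = 0 + 1 + 0 + 1 + 1 + 1 + 0 + 0 + 1 + 1 + 0 + 1 + 1 + 2 + 1 + 0 + 0 + 0 + 1 = 12
distinct = 190 − 12 = 178

178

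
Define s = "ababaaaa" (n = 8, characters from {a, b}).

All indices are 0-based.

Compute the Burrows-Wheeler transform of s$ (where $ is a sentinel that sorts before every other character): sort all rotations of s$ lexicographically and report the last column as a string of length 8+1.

aaaabb$aa

rank  rotation   last
    0  $ababaaaa  a
    1  a$ababaaa  a
    2  aa$ababaa  a
    3  aaa$ababa  a
    4  aaaa$abab  b
    5  abaaaa$ab  b
    6  ababaaaa$  $
    7  baaaa$aba  a
    8  babaaaa$a  a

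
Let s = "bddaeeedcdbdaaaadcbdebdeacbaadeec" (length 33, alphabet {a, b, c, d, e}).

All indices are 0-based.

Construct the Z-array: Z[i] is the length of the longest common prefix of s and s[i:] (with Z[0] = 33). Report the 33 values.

[33, 0, 0, 0, 0, 0, 0, 0, 0, 0, 2, 0, 0, 0, 0, 0, 0, 0, 2, 0, 0, 2, 0, 0, 0, 0, 1, 0, 0, 0, 0, 0, 0]

Z[0]=33
i=1: outside box; Z[1]=0
i=2: outside box; Z[2]=0
i=3: outside box; Z[3]=0
i=4: outside box; Z[4]=0
i=5: outside box; Z[5]=0
i=6: outside box; Z[6]=0
i=7: outside box; Z[7]=0
i=8: outside box; Z[8]=0
i=9: outside box; Z[9]=0
i=10: outside box; Z[10]=2 scan→box=[10,12)
i=11: min(r-i=1, Z[1]=0)=0; Z[11]=0
i=12: outside box; Z[12]=0
i=13: outside box; Z[13]=0
i=14: outside box; Z[14]=0
i=15: outside box; Z[15]=0
i=16: outside box; Z[16]=0
i=17: outside box; Z[17]=0
i=18: outside box; Z[18]=2 scan→box=[18,20)
i=19: min(r-i=1, Z[1]=0)=0; Z[19]=0
i=20: outside box; Z[20]=0
i=21: outside box; Z[21]=2 scan→box=[21,23)
i=22: min(r-i=1, Z[1]=0)=0; Z[22]=0
i=23: outside box; Z[23]=0
i=24: outside box; Z[24]=0
i=25: outside box; Z[25]=0
i=26: outside box; Z[26]=1 scan→box=[26,27)
i=27: outside box; Z[27]=0
i=28: outside box; Z[28]=0
i=29: outside box; Z[29]=0
i=30: outside box; Z[30]=0
i=31: outside box; Z[31]=0
i=32: outside box; Z[32]=0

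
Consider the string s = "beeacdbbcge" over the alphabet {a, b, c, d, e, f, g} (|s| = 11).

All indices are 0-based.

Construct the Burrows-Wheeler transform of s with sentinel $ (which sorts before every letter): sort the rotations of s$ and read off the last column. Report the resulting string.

rank  rotation      last
    0  $beeacdbbcge  e
    1  acdbbcge$bee  e
    2  bbcge$beeacd  d
    3  bcge$beeacdb  b
    4  beeacdbbcge$  $
    5  cdbbcge$beea  a
    6  cge$beeacdbb  b
    7  dbbcge$beeac  c
    8  e$beeacdbbcg  g
    9  eacdbbcge$be  e
   10  eeacdbbcge$b  b
   11  ge$beeacdbbc  c

eedb$abcgebc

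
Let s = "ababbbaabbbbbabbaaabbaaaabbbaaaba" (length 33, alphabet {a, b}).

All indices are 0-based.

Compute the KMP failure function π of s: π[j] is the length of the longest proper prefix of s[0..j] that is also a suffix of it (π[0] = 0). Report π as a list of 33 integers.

[0, 0, 1, 2, 0, 0, 1, 1, 2, 0, 0, 0, 0, 1, 2, 0, 1, 1, 1, 2, 0, 1, 1, 1, 1, 2, 0, 0, 1, 1, 1, 2, 3]

π[0] = 0
j=1 s[j]='b': π[1]=0 (border '')
j=2 s[j]='a': π[2]=1 (border 'a')
j=3 s[j]='b': π[3]=2 (border 'ab')
j=4 s[j]='b': k: 2→0; π[4]=0 (border '')
j=5 s[j]='b': π[5]=0 (border '')
j=6 s[j]='a': π[6]=1 (border 'a')
j=7 s[j]='a': k: 1→0; π[7]=1 (border 'a')
j=8 s[j]='b': π[8]=2 (border 'ab')
j=9 s[j]='b': k: 2→0; π[9]=0 (border '')
j=10 s[j]='b': π[10]=0 (border '')
j=11 s[j]='b': π[11]=0 (border '')
j=12 s[j]='b': π[12]=0 (border '')
j=13 s[j]='a': π[13]=1 (border 'a')
j=14 s[j]='b': π[14]=2 (border 'ab')
j=15 s[j]='b': k: 2→0; π[15]=0 (border '')
j=16 s[j]='a': π[16]=1 (border 'a')
j=17 s[j]='a': k: 1→0; π[17]=1 (border 'a')
j=18 s[j]='a': k: 1→0; π[18]=1 (border 'a')
j=19 s[j]='b': π[19]=2 (border 'ab')
j=20 s[j]='b': k: 2→0; π[20]=0 (border '')
j=21 s[j]='a': π[21]=1 (border 'a')
j=22 s[j]='a': k: 1→0; π[22]=1 (border 'a')
j=23 s[j]='a': k: 1→0; π[23]=1 (border 'a')
j=24 s[j]='a': k: 1→0; π[24]=1 (border 'a')
j=25 s[j]='b': π[25]=2 (border 'ab')
j=26 s[j]='b': k: 2→0; π[26]=0 (border '')
j=27 s[j]='b': π[27]=0 (border '')
j=28 s[j]='a': π[28]=1 (border 'a')
j=29 s[j]='a': k: 1→0; π[29]=1 (border 'a')
j=30 s[j]='a': k: 1→0; π[30]=1 (border 'a')
j=31 s[j]='b': π[31]=2 (border 'ab')
j=32 s[j]='a': π[32]=3 (border 'aba')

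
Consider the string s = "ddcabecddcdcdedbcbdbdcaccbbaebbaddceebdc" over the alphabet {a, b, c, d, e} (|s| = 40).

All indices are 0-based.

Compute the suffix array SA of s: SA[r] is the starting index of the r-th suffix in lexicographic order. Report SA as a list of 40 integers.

sorted suffixes:
  #0 SA[0]=3  'abecddcdcdedbcbdbdcaccbbaebbaddceebdc'
  #1 SA[1]=22  'accbbaebbaddceebdc'
  #2 SA[2]=31  'addceebdc'
  #3 SA[3]=27  'aebbaddceebdc'
  #4 SA[4]=30  'baddceebdc'
  #5 SA[5]=26  'baebbaddceebdc'
  #6 SA[6]=29  'bbaddceebdc'
  #7 SA[7]=25  'bbaebbaddceebdc'
  #8 SA[8]=15  'bcbdbdcaccbbaebbaddceebdc'
  #9 SA[9]=17  'bdbdcaccbbaebbaddceebdc'
  #10 SA[10]=37  'bdc'
  #11 SA[11]=19  'bdcaccbbaebbaddceebdc'
  #12 SA[12]=4  'becddcdcdedbcbdbdcaccbbaebbaddceebdc'
  #13 SA[13]=39  'c'
  #14 SA[14]=2  'cabecddcdcdedbcbdbdcaccbbaebbaddceebdc'
  #15 SA[15]=21  'caccbbaebbaddceebdc'
  #16 SA[16]=24  'cbbaebbaddceebdc'
  #17 SA[17]=16  'cbdbdcaccbbaebbaddceebdc'
  #18 SA[18]=23  'ccbbaebbaddceebdc'
  #19 SA[19]=9  'cdcdedbcbdbdcaccbbaebbaddceebdc'
  #20 SA[20]=6  'cddcdcdedbcbdbdcaccbbaebbaddceebdc'
  #21 SA[21]=11  'cdedbcbdbdcaccbbaebbaddceebdc'
  #22 SA[22]=34  'ceebdc'
  #23 SA[23]=14  'dbcbdbdcaccbbaebbaddceebdc'
  #24 SA[24]=18  'dbdcaccbbaebbaddceebdc'
  #25 SA[25]=38  'dc'
  #26 SA[26]=1  'dcabecddcdcdedbcbdbdcaccbbaebbaddceebdc'
  #27 SA[27]=20  'dcaccbbaebbaddceebdc'
  #28 SA[28]=8  'dcdcdedbcbdbdcaccbbaebbaddceebdc'
  #29 SA[29]=10  'dcdedbcbdbdcaccbbaebbaddceebdc'
  #30 SA[30]=33  'dceebdc'
  #31 SA[31]=0  'ddcabecddcdcdedbcbdbdcaccbbaebbaddceebdc'
  #32 SA[32]=7  'ddcdcdedbcbdbdcaccbbaebbaddceebdc'
  #33 SA[33]=32  'ddceebdc'
  #34 SA[34]=12  'dedbcbdbdcaccbbaebbaddceebdc'
  #35 SA[35]=28  'ebbaddceebdc'
  #36 SA[36]=36  'ebdc'
  #37 SA[37]=5  'ecddcdcdedbcbdbdcaccbbaebbaddceebdc'
  #38 SA[38]=13  'edbcbdbdcaccbbaebbaddceebdc'
  #39 SA[39]=35  'eebdc'

[3, 22, 31, 27, 30, 26, 29, 25, 15, 17, 37, 19, 4, 39, 2, 21, 24, 16, 23, 9, 6, 11, 34, 14, 18, 38, 1, 20, 8, 10, 33, 0, 7, 32, 12, 28, 36, 5, 13, 35]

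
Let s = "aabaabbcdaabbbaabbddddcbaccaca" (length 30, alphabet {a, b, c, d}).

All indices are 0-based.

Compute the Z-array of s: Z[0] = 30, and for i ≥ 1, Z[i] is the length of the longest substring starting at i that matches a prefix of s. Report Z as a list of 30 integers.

[30, 1, 0, 3, 1, 0, 0, 0, 0, 3, 1, 0, 0, 0, 3, 1, 0, 0, 0, 0, 0, 0, 0, 0, 1, 0, 0, 1, 0, 1]

Z[0]=30
i=1: fresh scan; Z[1]=1 scan→box=[1,2)
i=2: fresh scan; Z[2]=0
i=3: fresh scan; Z[3]=3 scan→box=[3,6)
i=4: min(r-i=2, Z[1]=1)=1; Z[4]=1
i=5: min(r-i=1, Z[2]=0)=0; Z[5]=0
i=6: fresh scan; Z[6]=0
i=7: fresh scan; Z[7]=0
i=8: fresh scan; Z[8]=0
i=9: fresh scan; Z[9]=3 scan→box=[9,12)
i=10: min(r-i=2, Z[1]=1)=1; Z[10]=1
i=11: min(r-i=1, Z[2]=0)=0; Z[11]=0
i=12: fresh scan; Z[12]=0
i=13: fresh scan; Z[13]=0
i=14: fresh scan; Z[14]=3 scan→box=[14,17)
i=15: min(r-i=2, Z[1]=1)=1; Z[15]=1
i=16: min(r-i=1, Z[2]=0)=0; Z[16]=0
i=17: fresh scan; Z[17]=0
i=18: fresh scan; Z[18]=0
i=19: fresh scan; Z[19]=0
i=20: fresh scan; Z[20]=0
i=21: fresh scan; Z[21]=0
i=22: fresh scan; Z[22]=0
i=23: fresh scan; Z[23]=0
i=24: fresh scan; Z[24]=1 scan→box=[24,25)
i=25: fresh scan; Z[25]=0
i=26: fresh scan; Z[26]=0
i=27: fresh scan; Z[27]=1 scan→box=[27,28)
i=28: fresh scan; Z[28]=0
i=29: fresh scan; Z[29]=1 scan→box=[29,30)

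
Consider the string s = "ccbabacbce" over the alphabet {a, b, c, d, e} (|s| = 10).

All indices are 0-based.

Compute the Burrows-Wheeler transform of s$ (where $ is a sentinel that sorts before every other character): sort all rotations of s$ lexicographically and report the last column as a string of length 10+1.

ebbcacca$bc

rank  rotation     last
    0  $ccbabacbce  e
    1  abacbce$ccb  b
    2  acbce$ccbab  b
    3  babacbce$cc  c
    4  bacbce$ccba  a
    5  bce$ccbabac  c
    6  cbabacbce$c  c
    7  cbce$ccbaba  a
    8  ccbabacbce$  $
    9  ce$ccbabacb  b
   10  e$ccbabacbc  c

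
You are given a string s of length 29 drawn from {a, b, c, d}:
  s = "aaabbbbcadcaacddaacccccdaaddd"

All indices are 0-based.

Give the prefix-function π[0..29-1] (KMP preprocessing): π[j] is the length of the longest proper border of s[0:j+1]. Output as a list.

π[0] = 0
j=1 s[j]='a': π[1]=1 (border 'a')
j=2 s[j]='a': π[2]=2 (border 'aa')
j=3 s[j]='b': k: 2→1→0; π[3]=0 (border '')
j=4 s[j]='b': π[4]=0 (border '')
j=5 s[j]='b': π[5]=0 (border '')
j=6 s[j]='b': π[6]=0 (border '')
j=7 s[j]='c': π[7]=0 (border '')
j=8 s[j]='a': π[8]=1 (border 'a')
j=9 s[j]='d': k: 1→0; π[9]=0 (border '')
j=10 s[j]='c': π[10]=0 (border '')
j=11 s[j]='a': π[11]=1 (border 'a')
j=12 s[j]='a': π[12]=2 (border 'aa')
j=13 s[j]='c': k: 2→1→0; π[13]=0 (border '')
j=14 s[j]='d': π[14]=0 (border '')
j=15 s[j]='d': π[15]=0 (border '')
j=16 s[j]='a': π[16]=1 (border 'a')
j=17 s[j]='a': π[17]=2 (border 'aa')
j=18 s[j]='c': k: 2→1→0; π[18]=0 (border '')
j=19 s[j]='c': π[19]=0 (border '')
j=20 s[j]='c': π[20]=0 (border '')
j=21 s[j]='c': π[21]=0 (border '')
j=22 s[j]='c': π[22]=0 (border '')
j=23 s[j]='d': π[23]=0 (border '')
j=24 s[j]='a': π[24]=1 (border 'a')
j=25 s[j]='a': π[25]=2 (border 'aa')
j=26 s[j]='d': k: 2→1→0; π[26]=0 (border '')
j=27 s[j]='d': π[27]=0 (border '')
j=28 s[j]='d': π[28]=0 (border '')

[0, 1, 2, 0, 0, 0, 0, 0, 1, 0, 0, 1, 2, 0, 0, 0, 1, 2, 0, 0, 0, 0, 0, 0, 1, 2, 0, 0, 0]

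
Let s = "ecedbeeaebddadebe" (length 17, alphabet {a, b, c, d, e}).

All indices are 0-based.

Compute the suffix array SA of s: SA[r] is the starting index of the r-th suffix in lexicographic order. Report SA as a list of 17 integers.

[12, 7, 9, 15, 4, 1, 11, 3, 10, 13, 16, 6, 8, 14, 0, 2, 5]

rank | idx | suffix
   0 |  12 | adebe
   1 |   7 | aebddadebe
   2 |   9 | bddadebe
   3 |  15 | be
   4 |   4 | beeaebddadebe
   5 |   1 | cedbeeaebddadebe
   6 |  11 | dadebe
   7 |   3 | dbeeaebddadebe
   8 |  10 | ddadebe
   9 |  13 | debe
  10 |  16 | e
  11 |   6 | eaebddadebe
  12 |   8 | ebddadebe
  13 |  14 | ebe
  14 |   0 | ecedbeeaebddadebe
  15 |   2 | edbeeaebddadebe
  16 |   5 | eeaebddadebe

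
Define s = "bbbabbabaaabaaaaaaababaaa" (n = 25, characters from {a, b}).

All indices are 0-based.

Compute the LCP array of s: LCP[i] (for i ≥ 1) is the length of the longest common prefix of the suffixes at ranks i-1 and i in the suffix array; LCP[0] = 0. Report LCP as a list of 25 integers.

[0, 1, 2, 3, 6, 5, 4, 3, 5, 2, 4, 1, 5, 5, 3, 2, 0, 4, 4, 2, 6, 3, 1, 4, 2]

rank→(start, suffix):
  0 → (24, 'a')
  1 → (23, 'aa')
  2 → (22, 'aaa')
  3 → (12, 'aaaaaaababaaa')
  4 → (13, 'aaaaaababaaa')
  5 → (14, 'aaaaababaaa')
  6 → (15, 'aaaababaaa')
  7 → (8, 'aaabaaaaaaababaaa')
  8 → (16, 'aaababaaa')
  9 → (9, 'aabaaaaaaababaaa')
  10 → (17, 'aababaaa')
  11 → (20, 'abaaa')
  12 → (10, 'abaaaaaaababaaa')
  13 → (6, 'abaaabaaaaaaababaaa')
  14 → (18, 'ababaaa')
  15 → (3, 'abbabaaabaaaaaaababaaa')
  16 → (21, 'baaa')
  17 → (11, 'baaaaaaababaaa')
  18 → (7, 'baaabaaaaaaababaaa')
  19 → (19, 'babaaa')
  20 → (5, 'babaaabaaaaaaababaaa')
  21 → (2, 'babbabaaabaaaaaaababaaa')
  22 → (4, 'bbabaaabaaaaaaababaaa')
  23 → (1, 'bbabbabaaabaaaaaaababaaa')
  24 → (0, 'bbbabbabaaabaaaaaaababaaa')

SA = [24, 23, 22, 12, 13, 14, 15, 8, 16, 9, 17, 20, 10, 6, 18, 3, 21, 11, 7, 19, 5, 2, 4, 1, 0]
[i] adj suffixes → lcp
  [1] 24/23 → 1 ('a')
  [2] 23/22 → 2 ('aa')
  [3] 22/12 → 3 ('aaa')
  [4] 12/13 → 6 ('aaaaaa')
  [5] 13/14 → 5 ('aaaaa')
  [6] 14/15 → 4 ('aaaa')
  [7] 15/8 → 3 ('aaa')
  [8] 8/16 → 5 ('aaaba')
  [9] 16/9 → 2 ('aa')
  [10] 9/17 → 4 ('aaba')
  [11] 17/20 → 1 ('a')
  [12] 20/10 → 5 ('abaaa')
  [13] 10/6 → 5 ('abaaa')
  [14] 6/18 → 3 ('aba')
  [15] 18/3 → 2 ('ab')
  [16] 3/21 → 0 ('')
  [17] 21/11 → 4 ('baaa')
  [18] 11/7 → 4 ('baaa')
  [19] 7/19 → 2 ('ba')
  [20] 19/5 → 6 ('babaaa')
  [21] 5/2 → 3 ('bab')
  [22] 2/4 → 1 ('b')
  [23] 4/1 → 4 ('bbab')
  [24] 1/0 → 2 ('bb')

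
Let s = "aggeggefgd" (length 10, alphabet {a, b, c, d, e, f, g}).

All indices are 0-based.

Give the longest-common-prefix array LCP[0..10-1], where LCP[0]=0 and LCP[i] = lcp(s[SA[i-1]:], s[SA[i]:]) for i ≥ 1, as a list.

rank→(start, suffix):
  0 → (0, 'aggeggefgd')
  1 → (9, 'd')
  2 → (6, 'efgd')
  3 → (3, 'eggefgd')
  4 → (7, 'fgd')
  5 → (8, 'gd')
  6 → (5, 'gefgd')
  7 → (2, 'geggefgd')
  8 → (4, 'ggefgd')
  9 → (1, 'ggeggefgd')

SA = [0, 9, 6, 3, 7, 8, 5, 2, 4, 1]
[i] adj suffixes → lcp
  [1] 0/9 → 0 ('')
  [2] 9/6 → 0 ('')
  [3] 6/3 → 1 ('e')
  [4] 3/7 → 0 ('')
  [5] 7/8 → 0 ('')
  [6] 8/5 → 1 ('g')
  [7] 5/2 → 2 ('ge')
  [8] 2/4 → 1 ('g')
  [9] 4/1 → 3 ('gge')

[0, 0, 0, 1, 0, 0, 1, 2, 1, 3]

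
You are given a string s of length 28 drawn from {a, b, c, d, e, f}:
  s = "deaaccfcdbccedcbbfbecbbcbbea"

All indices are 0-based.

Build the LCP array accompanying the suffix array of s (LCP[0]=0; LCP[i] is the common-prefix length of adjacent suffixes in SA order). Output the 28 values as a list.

rank | idx | suffix
   0 |  27 | a
   1 |   2 | aaccfcdbccedcbbfbecbbcbbea
   2 |   3 | accfcdbccedcbbfbecbbcbbea
   3 |  21 | bbcbbea
   4 |  24 | bbea
   5 |  15 | bbfbecbbcbbea
   6 |  22 | bcbbea
   7 |   9 | bccedcbbfbecbbcbbea
   8 |  25 | bea
   9 |  18 | becbbcbbea
  10 |  16 | bfbecbbcbbea
  11 |  20 | cbbcbbea
  12 |  23 | cbbea
  13 |  14 | cbbfbecbbcbbea
  14 |  10 | ccedcbbfbecbbcbbea
  15 |   4 | ccfcdbccedcbbfbecbbcbbea
  16 |   7 | cdbccedcbbfbecbbcbbea
  17 |  11 | cedcbbfbecbbcbbea
  18 |   5 | cfcdbccedcbbfbecbbcbbea
  19 |   8 | dbccedcbbfbecbbcbbea
  20 |  13 | dcbbfbecbbcbbea
  21 |   0 | deaaccfcdbccedcbbfbecbbcbbea
  22 |  26 | ea
  23 |   1 | eaaccfcdbccedcbbfbecbbcbbea
  24 |  19 | ecbbcbbea
  25 |  12 | edcbbfbecbbcbbea
  26 |  17 | fbecbbcbbea
  27 |   6 | fcdbccedcbbfbecbbcbbea

SA = [27, 2, 3, 21, 24, 15, 22, 9, 25, 18, 16, 20, 23, 14, 10, 4, 7, 11, 5, 8, 13, 0, 26, 1, 19, 12, 17, 6]
rank  pair      lcp
   1  s[27:],s[2:]  1  'a'
   2  s[2:],s[3:]  1  'a'
   3  s[3:],s[21:]  0  ''
   4  s[21:],s[24:]  2  'bb'
   5  s[24:],s[15:]  2  'bb'
   6  s[15:],s[22:]  1  'b'
   7  s[22:],s[9:]  2  'bc'
   8  s[9:],s[25:]  1  'b'
   9  s[25:],s[18:]  2  'be'
  10  s[18:],s[16:]  1  'b'
  11  s[16:],s[20:]  0  ''
  12  s[20:],s[23:]  3  'cbb'
  13  s[23:],s[14:]  3  'cbb'
  14  s[14:],s[10:]  1  'c'
  15  s[10:],s[4:]  2  'cc'
  16  s[4:],s[7:]  1  'c'
  17  s[7:],s[11:]  1  'c'
  18  s[11:],s[5:]  1  'c'
  19  s[5:],s[8:]  0  ''
  20  s[8:],s[13:]  1  'd'
  21  s[13:],s[0:]  1  'd'
  22  s[0:],s[26:]  0  ''
  23  s[26:],s[1:]  2  'ea'
  24  s[1:],s[19:]  1  'e'
  25  s[19:],s[12:]  1  'e'
  26  s[12:],s[17:]  0  ''
  27  s[17:],s[6:]  1  'f'

[0, 1, 1, 0, 2, 2, 1, 2, 1, 2, 1, 0, 3, 3, 1, 2, 1, 1, 1, 0, 1, 1, 0, 2, 1, 1, 0, 1]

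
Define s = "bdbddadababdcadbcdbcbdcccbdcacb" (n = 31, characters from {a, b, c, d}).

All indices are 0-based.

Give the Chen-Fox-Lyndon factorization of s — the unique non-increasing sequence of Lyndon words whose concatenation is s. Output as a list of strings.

emit factor 1: 'bdbdd' (i=0, period=5)
emit factor 2: 'ad' (i=5, period=2)
emit factor 3: 'ababdcadbcdbcbdcccbdcacb' (i=7, period=24)

["bdbdd", "ad", "ababdcadbcdbcbdcccbdcacb"]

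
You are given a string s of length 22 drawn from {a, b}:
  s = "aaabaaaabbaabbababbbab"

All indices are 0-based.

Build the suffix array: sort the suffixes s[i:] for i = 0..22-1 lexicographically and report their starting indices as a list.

rank→(start, suffix):
  0 → (4, 'aaaabbaabbababbbab')
  1 → (0, 'aaabaaaabbaabbababbbab')
  2 → (5, 'aaabbaabbababbbab')
  3 → (1, 'aabaaaabbaabbababbbab')
  4 → (6, 'aabbaabbababbbab')
  5 → (10, 'aabbababbbab')
  6 → (20, 'ab')
  7 → (2, 'abaaaabbaabbababbbab')
  8 → (14, 'ababbbab')
  9 → (7, 'abbaabbababbbab')
  10 → (11, 'abbababbbab')
  11 → (16, 'abbbab')
  12 → (21, 'b')
  13 → (3, 'baaaabbaabbababbbab')
  14 → (9, 'baabbababbbab')
  15 → (19, 'bab')
  16 → (13, 'bababbbab')
  17 → (15, 'babbbab')
  18 → (8, 'bbaabbababbbab')
  19 → (18, 'bbab')
  20 → (12, 'bbababbbab')
  21 → (17, 'bbbab')

[4, 0, 5, 1, 6, 10, 20, 2, 14, 7, 11, 16, 21, 3, 9, 19, 13, 15, 8, 18, 12, 17]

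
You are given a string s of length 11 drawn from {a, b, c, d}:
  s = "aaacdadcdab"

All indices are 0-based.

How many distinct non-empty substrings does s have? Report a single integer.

rank→(start, suffix):
  0 → (0, 'aaacdadcdab')
  1 → (1, 'aacdadcdab')
  2 → (9, 'ab')
  3 → (2, 'acdadcdab')
  4 → (5, 'adcdab')
  5 → (10, 'b')
  6 → (7, 'cdab')
  7 → (3, 'cdadcdab')
  8 → (8, 'dab')
  9 → (4, 'dadcdab')
  10 → (6, 'dcdab')

SA = [0, 1, 9, 2, 5, 10, 7, 3, 8, 4, 6]
[i] adj suffixes → lcp
  [1] 0/1 → 2 ('aa')
  [2] 1/9 → 1 ('a')
  [3] 9/2 → 1 ('a')
  [4] 2/5 → 1 ('a')
  [5] 5/10 → 0 ('')
  [6] 10/7 → 0 ('')
  [7] 7/3 → 3 ('cda')
  [8] 3/8 → 0 ('')
  [9] 8/4 → 2 ('da')
  [10] 4/6 → 1 ('d')

n(n+1)/2 = 11·12/2 = 66
Σ LCP = 0 + 2 + 1 + 1 + 1 + 0 + 0 + 3 + 0 + 2 + 1 = 11
distinct = 66 − 11 = 55

55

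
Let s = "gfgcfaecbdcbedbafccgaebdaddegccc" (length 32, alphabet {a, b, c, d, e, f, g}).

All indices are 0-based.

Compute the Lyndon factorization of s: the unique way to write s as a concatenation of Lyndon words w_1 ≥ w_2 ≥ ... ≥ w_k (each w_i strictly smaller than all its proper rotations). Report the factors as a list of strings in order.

["g", "fg", "cf", "aecbdcbedbafccg", "aebd", "addegccc"]

emit factor 1: 'g' (i=0, period=1)
emit factor 2: 'fg' (i=1, period=2)
emit factor 3: 'cf' (i=3, period=2)
emit factor 4: 'aecbdcbedbafccg' (i=5, period=15)
emit factor 5: 'aebd' (i=20, period=4)
emit factor 6: 'addegccc' (i=24, period=8)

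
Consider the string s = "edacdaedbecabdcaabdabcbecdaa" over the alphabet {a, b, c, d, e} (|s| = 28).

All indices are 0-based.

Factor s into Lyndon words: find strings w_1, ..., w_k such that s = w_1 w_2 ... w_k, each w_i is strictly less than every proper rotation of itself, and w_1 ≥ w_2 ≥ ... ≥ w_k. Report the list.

["e", "d", "acdaedbec", "abdc", "aabdabcbecd", "a", "a"]

emit factor 1: 'e' (i=0, period=1)
emit factor 2: 'd' (i=1, period=1)
emit factor 3: 'acdaedbec' (i=2, period=9)
emit factor 4: 'abdc' (i=11, period=4)
emit factor 5: 'aabdabcbecd' (i=15, period=11)
emit factor 6: 'a' (i=26, period=1)
emit factor 7: 'a' (i=27, period=1)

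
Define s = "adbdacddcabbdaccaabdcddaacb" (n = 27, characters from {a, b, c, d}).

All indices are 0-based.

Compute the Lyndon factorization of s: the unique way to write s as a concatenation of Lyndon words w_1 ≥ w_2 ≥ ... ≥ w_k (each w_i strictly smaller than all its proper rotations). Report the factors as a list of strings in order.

["adbd", "acddc", "abbdacc", "aabdcddaacb"]

emit factor 1: 'adbd' (i=0, period=4)
emit factor 2: 'acddc' (i=4, period=5)
emit factor 3: 'abbdacc' (i=9, period=7)
emit factor 4: 'aabdcddaacb' (i=16, period=11)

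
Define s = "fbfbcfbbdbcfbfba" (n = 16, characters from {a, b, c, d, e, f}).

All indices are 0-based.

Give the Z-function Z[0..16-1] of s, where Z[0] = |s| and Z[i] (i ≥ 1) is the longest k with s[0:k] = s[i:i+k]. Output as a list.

[16, 0, 2, 0, 0, 2, 0, 0, 0, 0, 0, 4, 0, 2, 0, 0]

Z[0]=16
i=1: i≥r, start 0; Z[1]=0
i=2: i≥r, start 0; Z[2]=2 extend→box=[2,4)
i=3: min(r-i=1, Z[1]=0)=0; Z[3]=0
i=4: i≥r, start 0; Z[4]=0
i=5: i≥r, start 0; Z[5]=2 extend→box=[5,7)
i=6: min(r-i=1, Z[1]=0)=0; Z[6]=0
i=7: i≥r, start 0; Z[7]=0
i=8: i≥r, start 0; Z[8]=0
i=9: i≥r, start 0; Z[9]=0
i=10: i≥r, start 0; Z[10]=0
i=11: i≥r, start 0; Z[11]=4 extend→box=[11,15)
i=12: min(r-i=3, Z[1]=0)=0; Z[12]=0
i=13: min(r-i=2, Z[2]=2)=2; Z[13]=2
i=14: min(r-i=1, Z[3]=0)=0; Z[14]=0
i=15: i≥r, start 0; Z[15]=0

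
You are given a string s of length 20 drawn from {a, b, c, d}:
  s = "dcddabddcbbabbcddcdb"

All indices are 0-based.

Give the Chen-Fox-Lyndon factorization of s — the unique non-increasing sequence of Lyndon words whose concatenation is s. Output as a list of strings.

["d", "cdd", "abddcbb", "abbcddcdb"]

emit factor 1: 'd' (i=0, period=1)
emit factor 2: 'cdd' (i=1, period=3)
emit factor 3: 'abddcbb' (i=4, period=7)
emit factor 4: 'abbcddcdb' (i=11, period=9)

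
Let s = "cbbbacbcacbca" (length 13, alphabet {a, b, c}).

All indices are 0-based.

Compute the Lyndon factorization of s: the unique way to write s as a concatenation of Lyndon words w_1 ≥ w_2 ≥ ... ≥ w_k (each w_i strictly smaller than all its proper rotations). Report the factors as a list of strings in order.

["c", "b", "b", "b", "acbc", "acbc", "a"]

emit factor 1: 'c' (i=0, period=1)
emit factor 2: 'b' (i=1, period=1)
emit factor 3: 'b' (i=2, period=1)
emit factor 4: 'b' (i=3, period=1)
emit factor 5: 'acbc' (i=4, period=4)
emit factor 6: 'acbc' (i=8, period=4)
emit factor 7: 'a' (i=12, period=1)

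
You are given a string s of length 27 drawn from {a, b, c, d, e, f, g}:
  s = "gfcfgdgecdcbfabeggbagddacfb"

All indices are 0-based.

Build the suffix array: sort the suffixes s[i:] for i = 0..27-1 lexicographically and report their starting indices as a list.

[13, 23, 19, 26, 18, 14, 11, 10, 8, 24, 2, 22, 9, 21, 5, 7, 15, 12, 25, 1, 3, 17, 20, 4, 6, 0, 16]

sorted suffixes:
  #0 SA[0]=13  'abeggbagddacfb'
  #1 SA[1]=23  'acfb'
  #2 SA[2]=19  'agddacfb'
  #3 SA[3]=26  'b'
  #4 SA[4]=18  'bagddacfb'
  #5 SA[5]=14  'beggbagddacfb'
  #6 SA[6]=11  'bfabeggbagddacfb'
  #7 SA[7]=10  'cbfabeggbagddacfb'
  #8 SA[8]=8  'cdcbfabeggbagddacfb'
  #9 SA[9]=24  'cfb'
  #10 SA[10]=2  'cfgdgecdcbfabeggbagddacfb'
  #11 SA[11]=22  'dacfb'
  #12 SA[12]=9  'dcbfabeggbagddacfb'
  #13 SA[13]=21  'ddacfb'
  #14 SA[14]=5  'dgecdcbfabeggbagddacfb'
  #15 SA[15]=7  'ecdcbfabeggbagddacfb'
  #16 SA[16]=15  'eggbagddacfb'
  #17 SA[17]=12  'fabeggbagddacfb'
  #18 SA[18]=25  'fb'
  #19 SA[19]=1  'fcfgdgecdcbfabeggbagddacfb'
  #20 SA[20]=3  'fgdgecdcbfabeggbagddacfb'
  #21 SA[21]=17  'gbagddacfb'
  #22 SA[22]=20  'gddacfb'
  #23 SA[23]=4  'gdgecdcbfabeggbagddacfb'
  #24 SA[24]=6  'gecdcbfabeggbagddacfb'
  #25 SA[25]=0  'gfcfgdgecdcbfabeggbagddacfb'
  #26 SA[26]=16  'ggbagddacfb'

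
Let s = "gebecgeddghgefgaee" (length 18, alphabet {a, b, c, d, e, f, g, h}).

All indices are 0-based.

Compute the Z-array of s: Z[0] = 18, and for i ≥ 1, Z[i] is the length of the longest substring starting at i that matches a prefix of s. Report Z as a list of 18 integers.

[18, 0, 0, 0, 0, 2, 0, 0, 0, 1, 0, 2, 0, 0, 1, 0, 0, 0]

Z[0]=18
i=1: i≥r, start 0; Z[1]=0
i=2: i≥r, start 0; Z[2]=0
i=3: i≥r, start 0; Z[3]=0
i=4: i≥r, start 0; Z[4]=0
i=5: i≥r, start 0; Z[5]=2 extend→box=[5,7)
i=6: min(r-i=1, Z[1]=0)=0; Z[6]=0
i=7: i≥r, start 0; Z[7]=0
i=8: i≥r, start 0; Z[8]=0
i=9: i≥r, start 0; Z[9]=1 extend→box=[9,10)
i=10: i≥r, start 0; Z[10]=0
i=11: i≥r, start 0; Z[11]=2 extend→box=[11,13)
i=12: min(r-i=1, Z[1]=0)=0; Z[12]=0
i=13: i≥r, start 0; Z[13]=0
i=14: i≥r, start 0; Z[14]=1 extend→box=[14,15)
i=15: i≥r, start 0; Z[15]=0
i=16: i≥r, start 0; Z[16]=0
i=17: i≥r, start 0; Z[17]=0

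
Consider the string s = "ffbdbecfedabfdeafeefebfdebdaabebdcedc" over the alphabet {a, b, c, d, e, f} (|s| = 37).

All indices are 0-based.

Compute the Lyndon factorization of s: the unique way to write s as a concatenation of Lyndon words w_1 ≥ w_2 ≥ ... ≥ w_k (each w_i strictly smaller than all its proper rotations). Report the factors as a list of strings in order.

emit factor 1: 'f' (i=0, period=1)
emit factor 2: 'f' (i=1, period=1)
emit factor 3: 'bdbecfed' (i=2, period=8)
emit factor 4: 'abfdeafeefebfdebd' (i=10, period=17)
emit factor 5: 'aabebdcedc' (i=27, period=10)

["f", "f", "bdbecfed", "abfdeafeefebfdebd", "aabebdcedc"]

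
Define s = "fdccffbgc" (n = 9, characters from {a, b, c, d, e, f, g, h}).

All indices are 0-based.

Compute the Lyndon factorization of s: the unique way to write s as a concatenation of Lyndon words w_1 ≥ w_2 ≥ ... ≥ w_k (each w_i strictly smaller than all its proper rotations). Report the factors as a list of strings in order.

["f", "d", "ccff", "bgc"]

emit factor 1: 'f' (i=0, period=1)
emit factor 2: 'd' (i=1, period=1)
emit factor 3: 'ccff' (i=2, period=4)
emit factor 4: 'bgc' (i=6, period=3)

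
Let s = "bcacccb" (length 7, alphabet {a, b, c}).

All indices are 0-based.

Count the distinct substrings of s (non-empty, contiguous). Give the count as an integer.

23

rank | idx | suffix
   0 |   2 | acccb
   1 |   6 | b
   2 |   0 | bcacccb
   3 |   1 | cacccb
   4 |   5 | cb
   5 |   4 | ccb
   6 |   3 | cccb

SA = [2, 6, 0, 1, 5, 4, 3]
i: (SA[i-1],SA[i]) lcp shared
  1: (2,6) 0 ''
  2: (6,0) 1 'b'
  3: (0,1) 0 ''
  4: (1,5) 1 'c'
  5: (5,4) 1 'c'
  6: (4,3) 2 'cc'

n(n+1)/2 = 7·8/2 = 28
Σ LCP = 0 + 0 + 1 + 0 + 1 + 1 + 2 = 5
distinct = 28 − 5 = 23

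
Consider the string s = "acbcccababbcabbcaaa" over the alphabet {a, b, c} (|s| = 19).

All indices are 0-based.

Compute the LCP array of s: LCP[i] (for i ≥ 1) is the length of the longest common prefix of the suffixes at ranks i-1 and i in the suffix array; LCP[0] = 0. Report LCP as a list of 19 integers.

[0, 1, 2, 1, 2, 5, 1, 0, 1, 4, 1, 3, 2, 0, 2, 3, 1, 1, 2]

sorted suffixes:
  #0 SA[0]=18  'a'
  #1 SA[1]=17  'aa'
  #2 SA[2]=16  'aaa'
  #3 SA[3]=6  'ababbcabbcaaa'
  #4 SA[4]=12  'abbcaaa'
  #5 SA[5]=8  'abbcabbcaaa'
  #6 SA[6]=0  'acbcccababbcabbcaaa'
  #7 SA[7]=7  'babbcabbcaaa'
  #8 SA[8]=13  'bbcaaa'
  #9 SA[9]=9  'bbcabbcaaa'
  #10 SA[10]=14  'bcaaa'
  #11 SA[11]=10  'bcabbcaaa'
  #12 SA[12]=2  'bcccababbcabbcaaa'
  #13 SA[13]=15  'caaa'
  #14 SA[14]=5  'cababbcabbcaaa'
  #15 SA[15]=11  'cabbcaaa'
  #16 SA[16]=1  'cbcccababbcabbcaaa'
  #17 SA[17]=4  'ccababbcabbcaaa'
  #18 SA[18]=3  'cccababbcabbcaaa'

SA = [18, 17, 16, 6, 12, 8, 0, 7, 13, 9, 14, 10, 2, 15, 5, 11, 1, 4, 3]
[i] adj suffixes → lcp
  [1] 18/17 → 1 ('a')
  [2] 17/16 → 2 ('aa')
  [3] 16/6 → 1 ('a')
  [4] 6/12 → 2 ('ab')
  [5] 12/8 → 5 ('abbca')
  [6] 8/0 → 1 ('a')
  [7] 0/7 → 0 ('')
  [8] 7/13 → 1 ('b')
  [9] 13/9 → 4 ('bbca')
  [10] 9/14 → 1 ('b')
  [11] 14/10 → 3 ('bca')
  [12] 10/2 → 2 ('bc')
  [13] 2/15 → 0 ('')
  [14] 15/5 → 2 ('ca')
  [15] 5/11 → 3 ('cab')
  [16] 11/1 → 1 ('c')
  [17] 1/4 → 1 ('c')
  [18] 4/3 → 2 ('cc')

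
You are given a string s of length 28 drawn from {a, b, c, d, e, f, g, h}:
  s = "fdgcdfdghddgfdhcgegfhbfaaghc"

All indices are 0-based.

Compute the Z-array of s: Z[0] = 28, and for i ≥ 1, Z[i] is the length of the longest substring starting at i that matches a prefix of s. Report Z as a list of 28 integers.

Z[0]=28
i=1: i≥r, start 0; Z[1]=0
i=2: i≥r, start 0; Z[2]=0
i=3: i≥r, start 0; Z[3]=0
i=4: i≥r, start 0; Z[4]=0
i=5: i≥r, start 0; Z[5]=3 grow→box=[5,8)
i=6: min(r-i=2, Z[1]=0)=0; Z[6]=0
i=7: min(r-i=1, Z[2]=0)=0; Z[7]=0
i=8: i≥r, start 0; Z[8]=0
i=9: i≥r, start 0; Z[9]=0
i=10: i≥r, start 0; Z[10]=0
i=11: i≥r, start 0; Z[11]=0
i=12: i≥r, start 0; Z[12]=2 grow→box=[12,14)
i=13: min(r-i=1, Z[1]=0)=0; Z[13]=0
i=14: i≥r, start 0; Z[14]=0
i=15: i≥r, start 0; Z[15]=0
i=16: i≥r, start 0; Z[16]=0
i=17: i≥r, start 0; Z[17]=0
i=18: i≥r, start 0; Z[18]=0
i=19: i≥r, start 0; Z[19]=1 grow→box=[19,20)
i=20: i≥r, start 0; Z[20]=0
i=21: i≥r, start 0; Z[21]=0
i=22: i≥r, start 0; Z[22]=1 grow→box=[22,23)
i=23: i≥r, start 0; Z[23]=0
i=24: i≥r, start 0; Z[24]=0
i=25: i≥r, start 0; Z[25]=0
i=26: i≥r, start 0; Z[26]=0
i=27: i≥r, start 0; Z[27]=0

[28, 0, 0, 0, 0, 3, 0, 0, 0, 0, 0, 0, 2, 0, 0, 0, 0, 0, 0, 1, 0, 0, 1, 0, 0, 0, 0, 0]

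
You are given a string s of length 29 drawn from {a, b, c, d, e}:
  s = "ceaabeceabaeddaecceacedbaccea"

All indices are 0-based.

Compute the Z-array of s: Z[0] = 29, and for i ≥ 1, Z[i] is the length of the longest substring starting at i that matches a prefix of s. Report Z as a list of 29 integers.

[29, 0, 0, 0, 0, 0, 3, 0, 0, 0, 0, 0, 0, 0, 0, 0, 1, 3, 0, 0, 2, 0, 0, 0, 0, 1, 3, 0, 0]

Z[0]=29
i=1: outside box; Z[1]=0
i=2: outside box; Z[2]=0
i=3: outside box; Z[3]=0
i=4: outside box; Z[4]=0
i=5: outside box; Z[5]=0
i=6: outside box; Z[6]=3 extend→box=[6,9)
i=7: min(r-i=2, Z[1]=0)=0; Z[7]=0
i=8: min(r-i=1, Z[2]=0)=0; Z[8]=0
i=9: outside box; Z[9]=0
i=10: outside box; Z[10]=0
i=11: outside box; Z[11]=0
i=12: outside box; Z[12]=0
i=13: outside box; Z[13]=0
i=14: outside box; Z[14]=0
i=15: outside box; Z[15]=0
i=16: outside box; Z[16]=1 extend→box=[16,17)
i=17: outside box; Z[17]=3 extend→box=[17,20)
i=18: min(r-i=2, Z[1]=0)=0; Z[18]=0
i=19: min(r-i=1, Z[2]=0)=0; Z[19]=0
i=20: outside box; Z[20]=2 extend→box=[20,22)
i=21: min(r-i=1, Z[1]=0)=0; Z[21]=0
i=22: outside box; Z[22]=0
i=23: outside box; Z[23]=0
i=24: outside box; Z[24]=0
i=25: outside box; Z[25]=1 extend→box=[25,26)
i=26: outside box; Z[26]=3 extend→box=[26,29)
i=27: min(r-i=2, Z[1]=0)=0; Z[27]=0
i=28: min(r-i=1, Z[2]=0)=0; Z[28]=0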